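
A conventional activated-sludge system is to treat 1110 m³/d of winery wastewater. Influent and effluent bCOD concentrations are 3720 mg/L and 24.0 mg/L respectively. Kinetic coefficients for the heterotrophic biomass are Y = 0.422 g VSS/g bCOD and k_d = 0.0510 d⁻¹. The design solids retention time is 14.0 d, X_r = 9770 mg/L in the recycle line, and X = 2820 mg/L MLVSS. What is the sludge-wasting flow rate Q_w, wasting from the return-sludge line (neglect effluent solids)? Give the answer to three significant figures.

Q_w ≈ 103 m³/d

From the SRT design equation V = Y Q (S₀−S) θ_c / [X (1 + k_d θ_c)] = 0.422 × 1110 × (3720 − 24.0) × 14.0 / [2820 × (1 + 0.0510 × 14.0)] = 2.42×10^7 / 4833 = 5015 m³.
θ_c = V·X/(Q_w·X_r) when wasting from the recycle, so Q_w = V·X/(θ_c·X_r) = 5015 × 2820 / (14.0 × 9770) = 103.4 m³/d.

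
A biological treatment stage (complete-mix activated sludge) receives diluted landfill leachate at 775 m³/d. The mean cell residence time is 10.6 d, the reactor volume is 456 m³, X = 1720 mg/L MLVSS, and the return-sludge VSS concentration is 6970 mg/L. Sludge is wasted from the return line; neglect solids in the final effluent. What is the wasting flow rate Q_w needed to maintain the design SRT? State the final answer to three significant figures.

θ_c = V·X/(Q_w·X_r) when wasting from the recycle, so Q_w = V·X/(θ_c·X_r) = 456.0 × 1720 / (10.6 × 6970) = 10.62 m³/d.

Q_w ≈ 10.6 m³/d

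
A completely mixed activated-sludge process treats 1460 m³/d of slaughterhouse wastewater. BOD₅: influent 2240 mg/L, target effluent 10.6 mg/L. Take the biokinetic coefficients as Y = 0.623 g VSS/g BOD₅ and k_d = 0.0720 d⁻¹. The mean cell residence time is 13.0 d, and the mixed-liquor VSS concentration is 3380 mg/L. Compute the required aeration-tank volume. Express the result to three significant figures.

V ≈ 4030 m³

Rearranging the biomass balance for a CMAS with decay, V = Y·Q·ΔS·θ_c / [X·(1+k_d θ_c)] = 0.623 × 1460 × (2240 − 10.6) × 13.0 / [3380 × (1 + 0.0720 × 13.0)] = 2.64×10^7 / 6544 = 4029 m³.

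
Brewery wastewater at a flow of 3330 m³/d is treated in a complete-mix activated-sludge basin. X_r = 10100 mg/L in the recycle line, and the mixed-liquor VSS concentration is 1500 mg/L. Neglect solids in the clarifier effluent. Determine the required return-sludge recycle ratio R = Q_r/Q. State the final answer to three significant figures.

Mass balance around the secondary clarifier (neglecting effluent solids): R = X / (X_r − X) = 1500 / (10100 − 1500) = 0.1744.

R ≈ 0.174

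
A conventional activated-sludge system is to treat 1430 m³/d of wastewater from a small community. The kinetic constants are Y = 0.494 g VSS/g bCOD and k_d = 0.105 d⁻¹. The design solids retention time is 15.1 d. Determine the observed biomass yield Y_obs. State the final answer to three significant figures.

Correct the yield for decay: Y_obs = Y/(1 + k_d θ_c) = 0.494 / (1 + 0.105 × 15.1) = 0.494 / 2.585 = 0.1911.

Y_obs ≈ 0.191 g VSS/g bCOD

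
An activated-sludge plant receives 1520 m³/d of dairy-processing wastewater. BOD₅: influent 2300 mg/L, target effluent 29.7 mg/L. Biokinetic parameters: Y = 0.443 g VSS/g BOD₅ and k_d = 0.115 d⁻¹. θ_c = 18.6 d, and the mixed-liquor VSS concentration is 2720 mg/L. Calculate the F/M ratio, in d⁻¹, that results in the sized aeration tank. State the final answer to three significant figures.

F/M ≈ 0.386 d⁻¹

Rearranging the biomass balance for a CMAS with decay, V = Y·Q·ΔS·θ_c / [X·(1+k_d θ_c)] = 0.443 × 1520 × (2300 − 29.7) × 18.6 / [2720 × (1 + 0.115 × 18.6)] = 2.84×10^7 / 8538 = 3330 m³.
F/M = applied load / biomass = Q·S₀/(V·X) = 1520 × 2300 / (3330 × 2720) = 0.3859 d⁻¹.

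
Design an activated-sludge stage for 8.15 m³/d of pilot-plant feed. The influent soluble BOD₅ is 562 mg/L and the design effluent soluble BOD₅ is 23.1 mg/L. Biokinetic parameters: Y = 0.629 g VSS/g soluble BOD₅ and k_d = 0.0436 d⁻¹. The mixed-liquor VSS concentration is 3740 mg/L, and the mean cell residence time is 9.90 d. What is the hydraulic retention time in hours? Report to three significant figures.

Steady-state biomass mass balance: V·X·(1 + k_d·θ_c) = Y·Q·(S₀ − S)·θ_c, so V = 0.629 × 8.15 × (562 − 23.1) × 9.90 / [3740 × (1 + 0.0436 × 9.90)] = 2.73×10^4 / 5354 = 5.108 m³.
τ = V/Q = 5.108/8.15 = 0.6267 d, or 15.04 h.

τ ≈ 15.0 h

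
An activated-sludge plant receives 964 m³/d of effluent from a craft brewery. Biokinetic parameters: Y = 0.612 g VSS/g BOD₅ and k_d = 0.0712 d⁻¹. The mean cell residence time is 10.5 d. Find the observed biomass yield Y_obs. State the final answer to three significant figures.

Correct the yield for decay: Y_obs = Y/(1 + k_d θ_c) = 0.612 / (1 + 0.0712 × 10.5) = 0.612 / 1.748 = 0.3502.

Y_obs ≈ 0.350 g VSS/g BOD₅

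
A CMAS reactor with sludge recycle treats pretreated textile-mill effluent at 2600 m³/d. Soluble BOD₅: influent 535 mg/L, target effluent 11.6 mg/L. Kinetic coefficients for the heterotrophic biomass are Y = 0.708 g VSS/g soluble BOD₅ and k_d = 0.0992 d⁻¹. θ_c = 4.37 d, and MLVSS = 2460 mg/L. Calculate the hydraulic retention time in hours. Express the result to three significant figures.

τ ≈ 11.0 h

Steady-state biomass mass balance: V·X·(1 + k_d·θ_c) = Y·Q·(S₀ − S)·θ_c, so V = 0.708 × 2600 × (535 − 11.6) × 4.37 / [2460 × (1 + 0.0992 × 4.37)] = 4.21×10^6 / 3526 = 1194 m³.
Hydraulic retention time τ = V/Q = 1194 / 2600 = 0.4592 d = 11.02 h.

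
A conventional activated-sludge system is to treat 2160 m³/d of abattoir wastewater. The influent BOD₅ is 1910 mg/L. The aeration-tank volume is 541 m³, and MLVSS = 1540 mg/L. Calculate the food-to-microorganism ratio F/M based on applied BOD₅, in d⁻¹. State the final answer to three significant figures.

F/M ≈ 4.95 d⁻¹

F/M = Q·S₀ / (V·X) = 2160 × 1910 / (541.0 × 1540) = 4.952 g BOD₅·(g VSS·d)⁻¹.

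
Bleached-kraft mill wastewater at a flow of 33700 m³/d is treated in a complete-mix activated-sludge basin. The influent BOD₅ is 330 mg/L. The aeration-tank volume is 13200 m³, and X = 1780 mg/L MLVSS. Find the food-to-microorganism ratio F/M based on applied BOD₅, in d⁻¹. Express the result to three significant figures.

Food-to-microorganism ratio F/M = Q S₀ / (V X) = 33700 × 330 / (13200 × 1780) = 0.4733 d⁻¹.

F/M ≈ 0.473 d⁻¹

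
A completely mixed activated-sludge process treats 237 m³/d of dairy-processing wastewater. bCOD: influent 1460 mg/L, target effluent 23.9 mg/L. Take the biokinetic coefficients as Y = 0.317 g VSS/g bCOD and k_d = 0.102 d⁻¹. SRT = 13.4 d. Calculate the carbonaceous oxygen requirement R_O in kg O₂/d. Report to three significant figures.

The observed yield is Y_obs = Y/(1 + k_d·θ_c) = 0.317 / (1 + 0.102 × 13.4) = 0.317 / 2.367 = 0.1339 g VSS per g bCOD removed.
ΔS = 1460 − 23.9 = 1436 mg/L, so the substrate removal rate is 237 × 1436/1000 = 340.4 kg bCOD/d.
P_X = Y_obs·Q·(S₀ − S) = 0.1339 × 340.4 = 45.59 kg VSS/d.
Carbonaceous O₂ demand = substrate oxidised − cell-mass equivalent = 340.4 − 1.42 × 45.59 = 275.6 kg O₂/d.

R_O ≈ 276 kg O₂/d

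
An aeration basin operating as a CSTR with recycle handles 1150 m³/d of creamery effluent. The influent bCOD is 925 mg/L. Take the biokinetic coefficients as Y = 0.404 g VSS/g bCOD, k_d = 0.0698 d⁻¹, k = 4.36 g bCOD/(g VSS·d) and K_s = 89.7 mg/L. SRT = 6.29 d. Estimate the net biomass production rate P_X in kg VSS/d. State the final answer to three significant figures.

For a completely mixed reactor with recycle the Lawrence–McCarty relation gives S = K_s·(1 + k_d·θ_c) / [θ_c·(Y·k − k_d) − 1] = 89.7 × (1 + 0.0698 × 6.29) / [6.29 × (0.404 × 4.36 − 0.0698) − 1] = 129.1 / 9.640 = 13.39 mg/L.
Correct the yield for decay: Y_obs = Y/(1 + k_d θ_c) = 0.404 / (1 + 0.0698 × 6.29) = 0.404 / 1.439 = 0.2807.
Mass of bCOD removed per day: Q(S₀ − S) = 1150 × 911.6 g/m³ = 1048 kg/d.
P_X = Y_obs · Q(S₀ − S) = 0.2807 × 1048 = 294.3 kg VSS/d.

P_X ≈ 294 kg VSS/d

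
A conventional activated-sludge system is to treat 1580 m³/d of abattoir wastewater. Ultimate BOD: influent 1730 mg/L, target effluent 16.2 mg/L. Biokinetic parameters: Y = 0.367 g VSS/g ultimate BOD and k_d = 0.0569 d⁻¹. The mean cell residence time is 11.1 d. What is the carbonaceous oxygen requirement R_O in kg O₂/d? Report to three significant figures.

Observed yield with endogenous decay: Y_obs = Y / (1 + k_d·θ_c) = 0.367 / (1 + 0.0569 × 11.1) = 0.367 / 1.632 = 0.2249 g VSS/g ultimate BOD.
Mass of ultimate BOD removed per day: Q(S₀ − S) = 1580 × 1714 g/m³ = 2708 kg/d.
Biomass synthesised: P_X = Y_obs × 2708 = 609.1 kg VSS/d.
R_O = Q·ΔS − 1.42 P_X = 2708 − 864.9 = 1843 kg O₂/d.

R_O ≈ 1840 kg O₂/d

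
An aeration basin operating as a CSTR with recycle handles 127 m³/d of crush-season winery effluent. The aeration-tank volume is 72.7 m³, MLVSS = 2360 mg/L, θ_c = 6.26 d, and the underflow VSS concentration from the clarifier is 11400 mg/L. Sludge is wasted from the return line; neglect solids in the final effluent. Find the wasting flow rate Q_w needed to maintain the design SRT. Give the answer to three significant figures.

Wasting from the return line (neglecting effluent solids): Q_w = V·X / (θ_c·X_r) = 72.70 × 2360 / (6.26 × 11400) = 2.404 m³/d.

Q_w ≈ 2.40 m³/d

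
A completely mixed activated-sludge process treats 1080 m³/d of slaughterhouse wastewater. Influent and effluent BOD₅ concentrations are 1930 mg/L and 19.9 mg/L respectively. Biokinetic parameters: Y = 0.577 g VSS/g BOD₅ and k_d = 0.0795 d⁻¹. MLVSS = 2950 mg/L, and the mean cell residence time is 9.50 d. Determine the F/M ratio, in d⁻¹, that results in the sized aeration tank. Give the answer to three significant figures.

F/M ≈ 0.324 d⁻¹

Steady-state biomass mass balance: V·X·(1 + k_d·θ_c) = Y·Q·(S₀ − S)·θ_c, so V = 0.577 × 1080 × (1930 − 19.9) × 9.50 / [2950 × (1 + 0.0795 × 9.50)] = 1.13×10^7 / 5178 = 2184 m³.
F/M = Q·S₀ / (V·X) = 1080 × 1930 / (2184 × 2950) = 0.3235 g BOD₅·(g VSS·d)⁻¹.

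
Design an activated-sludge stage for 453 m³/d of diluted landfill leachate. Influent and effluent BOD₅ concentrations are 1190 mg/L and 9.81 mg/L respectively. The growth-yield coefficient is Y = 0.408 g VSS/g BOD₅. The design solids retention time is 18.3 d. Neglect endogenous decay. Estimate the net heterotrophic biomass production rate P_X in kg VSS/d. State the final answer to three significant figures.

P_X ≈ 218 kg VSS/d

Since k_d ≈ 0, Y_obs = Y = 0.408 g VSS/g BOD₅.
ΔS = 1190 − 9.81 = 1180 mg/L, so the substrate removal rate is 453 × 1180/1000 = 534.6 kg BOD₅/d.
P_X = Y_obs · Q(S₀ − S) = 0.4080 × 534.6 = 218.1 kg VSS/d.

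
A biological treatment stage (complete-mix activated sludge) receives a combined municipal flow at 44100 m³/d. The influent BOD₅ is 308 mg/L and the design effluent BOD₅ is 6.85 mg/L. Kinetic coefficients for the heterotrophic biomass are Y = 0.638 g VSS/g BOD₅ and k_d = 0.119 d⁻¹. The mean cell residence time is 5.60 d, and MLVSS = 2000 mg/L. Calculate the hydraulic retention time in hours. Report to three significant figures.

τ ≈ 7.75 h

Rearranging the biomass balance for a CMAS with decay, V = Y·Q·ΔS·θ_c / [X·(1+k_d θ_c)] = 0.638 × 44100 × (308 − 6.85) × 5.60 / [2000 × (1 + 0.119 × 5.60)] = 4.74×10^7 / 3333 = 14237 m³.
Hydraulic retention time τ = V/Q = 14237 / 44100 = 0.3228 d = 7.748 h.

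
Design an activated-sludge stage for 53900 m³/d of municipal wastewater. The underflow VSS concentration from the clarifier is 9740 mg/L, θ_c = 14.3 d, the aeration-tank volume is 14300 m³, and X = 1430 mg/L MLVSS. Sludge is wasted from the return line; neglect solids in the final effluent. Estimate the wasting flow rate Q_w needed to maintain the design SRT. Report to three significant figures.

θ_c = V·X/(Q_w·X_r) when wasting from the recycle, so Q_w = V·X/(θ_c·X_r) = 14300 × 1430 / (14.3 × 9740) = 146.8 m³/d.

Q_w ≈ 147 m³/d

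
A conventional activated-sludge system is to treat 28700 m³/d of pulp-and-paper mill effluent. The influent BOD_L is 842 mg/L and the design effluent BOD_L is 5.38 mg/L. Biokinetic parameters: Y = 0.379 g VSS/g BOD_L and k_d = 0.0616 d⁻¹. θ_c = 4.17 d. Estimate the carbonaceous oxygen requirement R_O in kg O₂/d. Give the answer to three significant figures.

Correct the yield for decay: Y_obs = Y/(1 + k_d θ_c) = 0.379 / (1 + 0.0616 × 4.17) = 0.379 / 1.257 = 0.3015.
Mass of BOD_L removed per day: Q(S₀ − S) = 28700 × 836.6 g/m³ = 24011 kg/d.
P_X = Y_obs·Q·(S₀ − S) = 0.3015 × 24011 = 7240 kg VSS/d.
Carbonaceous O₂ demand = substrate oxidised − cell-mass equivalent = 24011 − 1.42 × 7240 = 13730 kg O₂/d.

R_O ≈ 13700 kg O₂/d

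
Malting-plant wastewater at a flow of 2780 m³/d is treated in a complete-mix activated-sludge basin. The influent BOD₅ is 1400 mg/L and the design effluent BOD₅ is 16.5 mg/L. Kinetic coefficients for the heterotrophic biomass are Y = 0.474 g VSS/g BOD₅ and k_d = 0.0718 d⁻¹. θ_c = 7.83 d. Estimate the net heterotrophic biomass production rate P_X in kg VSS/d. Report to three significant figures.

P_X ≈ 1170 kg VSS/d

The observed yield is Y_obs = Y/(1 + k_d·θ_c) = 0.474 / (1 + 0.0718 × 7.83) = 0.474 / 1.562 = 0.3034 g VSS per g BOD₅ removed.
ΔS = 1400 − 16.5 = 1384 mg/L, so the substrate removal rate is 2780 × 1384/1000 = 3846 kg BOD₅/d.
Net biomass production P_X = Y_obs × Q·(S₀ − S) = 0.3034 × 3846 = 1167 kg VSS/d.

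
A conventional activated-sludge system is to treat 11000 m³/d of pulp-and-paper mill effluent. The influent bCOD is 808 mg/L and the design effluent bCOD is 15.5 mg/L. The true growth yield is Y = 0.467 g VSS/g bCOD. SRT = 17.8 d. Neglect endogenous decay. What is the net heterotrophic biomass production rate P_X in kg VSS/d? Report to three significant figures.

No decay correction is needed, so Y_obs = Y = 0.467.
ΔS = 808 − 15.5 = 792.5 mg/L, so the substrate removal rate is 11000 × 792.5/1000 = 8718 kg bCOD/d.
P_X = Y_obs · Q(S₀ − S) = 0.4670 × 8718 = 4071 kg VSS/d.

P_X ≈ 4070 kg VSS/d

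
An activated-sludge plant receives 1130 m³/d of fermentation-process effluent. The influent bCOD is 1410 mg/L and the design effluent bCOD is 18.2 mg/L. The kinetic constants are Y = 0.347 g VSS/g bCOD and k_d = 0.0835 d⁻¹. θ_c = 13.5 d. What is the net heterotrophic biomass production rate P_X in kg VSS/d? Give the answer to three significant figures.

P_X ≈ 257 kg VSS/d

Observed yield with endogenous decay: Y_obs = Y / (1 + k_d·θ_c) = 0.347 / (1 + 0.0835 × 13.5) = 0.347 / 2.127 = 0.1631 g VSS/g bCOD.
Substrate removed = Q·(S₀ − S) = 1130 m³/d × (1410 − 18.2) g/m³ = 1.57×10^6 g/d = 1573 kg/d.
Net biomass production P_X = Y_obs × Q·(S₀ − S) = 0.1631 × 1573 = 256.5 kg VSS/d.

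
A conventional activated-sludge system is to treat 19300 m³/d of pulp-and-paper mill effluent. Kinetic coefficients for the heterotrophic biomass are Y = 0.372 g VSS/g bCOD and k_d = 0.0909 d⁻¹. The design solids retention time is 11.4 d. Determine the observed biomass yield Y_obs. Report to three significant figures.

Y_obs ≈ 0.183 g VSS/g bCOD

Correct the yield for decay: Y_obs = Y/(1 + k_d θ_c) = 0.372 / (1 + 0.0909 × 11.4) = 0.372 / 2.036 = 0.1827.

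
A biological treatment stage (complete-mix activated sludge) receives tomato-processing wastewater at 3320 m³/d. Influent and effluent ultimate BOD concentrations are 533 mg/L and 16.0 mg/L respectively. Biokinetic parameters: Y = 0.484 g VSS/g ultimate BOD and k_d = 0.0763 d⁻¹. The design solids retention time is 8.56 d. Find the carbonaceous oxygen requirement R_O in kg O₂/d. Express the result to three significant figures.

R_O ≈ 1000 kg O₂/d

The observed yield is Y_obs = Y/(1 + k_d·θ_c) = 0.484 / (1 + 0.0763 × 8.56) = 0.484 / 1.653 = 0.2928 g VSS per g ultimate BOD removed.
ΔS = 533 − 16.0 = 517.0 mg/L, so the substrate removal rate is 3320 × 517.0/1000 = 1716 kg ultimate BOD/d.
P_X = Y_obs·Q·(S₀ − S) = 0.2928 × 1716 = 502.5 kg VSS/d.
Carbonaceous O₂ demand = substrate oxidised − cell-mass equivalent = 1716 − 1.42 × 502.5 = 1003 kg O₂/d.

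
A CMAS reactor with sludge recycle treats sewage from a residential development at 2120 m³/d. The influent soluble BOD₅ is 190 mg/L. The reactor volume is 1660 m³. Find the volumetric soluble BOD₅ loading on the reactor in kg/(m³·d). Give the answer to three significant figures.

L_v ≈ 0.243 kg soluble BOD₅/(m³·d)

Applied soluble BOD₅ load per unit volume = Q·S₀/V = (2120 × 190/1000)/1660 = 0.2427 kg soluble BOD₅·m⁻³·d⁻¹.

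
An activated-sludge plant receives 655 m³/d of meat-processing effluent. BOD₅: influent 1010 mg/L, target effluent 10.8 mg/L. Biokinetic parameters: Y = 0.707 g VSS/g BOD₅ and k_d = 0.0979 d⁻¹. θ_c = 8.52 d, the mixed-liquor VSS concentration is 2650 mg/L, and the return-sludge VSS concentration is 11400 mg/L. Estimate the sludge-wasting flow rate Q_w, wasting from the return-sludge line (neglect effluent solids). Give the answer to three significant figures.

Q_w ≈ 22.1 m³/d

Rearranging the biomass balance for a CMAS with decay, V = Y·Q·ΔS·θ_c / [X·(1+k_d θ_c)] = 0.707 × 655 × (1010 − 10.8) × 8.52 / [2650 × (1 + 0.0979 × 8.52)] = 3.94×10^6 / 4860 = 811.1 m³.
Wasting from the return line (neglecting effluent solids): Q_w = V·X / (θ_c·X_r) = 811.1 × 2650 / (8.52 × 11400) = 22.13 m³/d.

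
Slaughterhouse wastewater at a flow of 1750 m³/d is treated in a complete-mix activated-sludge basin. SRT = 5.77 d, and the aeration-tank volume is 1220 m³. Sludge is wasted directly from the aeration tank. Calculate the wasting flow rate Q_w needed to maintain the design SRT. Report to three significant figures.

Q_w ≈ 211 m³/d

For wasting at MLVSS concentration, Q_w = V/θ_c = 1220/5.77 = 211.4 m³/d.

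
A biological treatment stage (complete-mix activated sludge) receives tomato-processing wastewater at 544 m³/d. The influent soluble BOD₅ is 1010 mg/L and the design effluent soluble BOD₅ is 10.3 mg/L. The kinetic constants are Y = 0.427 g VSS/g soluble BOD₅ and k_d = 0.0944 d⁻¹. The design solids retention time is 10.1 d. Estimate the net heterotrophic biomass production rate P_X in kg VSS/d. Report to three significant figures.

The observed yield is Y_obs = Y/(1 + k_d·θ_c) = 0.427 / (1 + 0.0944 × 10.1) = 0.427 / 1.953 = 0.2186 g VSS per g soluble BOD₅ removed.
Mass of soluble BOD₅ removed per day: Q(S₀ − S) = 544 × 999.7 g/m³ = 543.8 kg/d.
Biomass produced: P_X = Y_obs·Q·ΔS = 0.2186 × 543.8 ≈ 118.9 kg VSS/d.

P_X ≈ 119 kg VSS/d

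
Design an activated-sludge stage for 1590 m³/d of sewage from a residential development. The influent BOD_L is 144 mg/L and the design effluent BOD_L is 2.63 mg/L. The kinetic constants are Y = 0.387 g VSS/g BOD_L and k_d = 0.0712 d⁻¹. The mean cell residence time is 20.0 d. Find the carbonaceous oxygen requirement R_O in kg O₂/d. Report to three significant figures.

The observed yield is Y_obs = Y/(1 + k_d·θ_c) = 0.387 / (1 + 0.0712 × 20.0) = 0.387 / 2.424 = 0.1597 g VSS per g BOD_L removed.
Substrate removed = Q·(S₀ − S) = 1590 m³/d × (144 − 2.63) g/m³ = 2.25×10^5 g/d = 224.8 kg/d.
Biomass synthesised: P_X = Y_obs × 224.8 = 35.89 kg VSS/d.
Carbonaceous O₂ demand = substrate oxidised − cell-mass equivalent = 224.8 − 1.42 × 35.89 = 173.8 kg O₂/d.

R_O ≈ 174 kg O₂/d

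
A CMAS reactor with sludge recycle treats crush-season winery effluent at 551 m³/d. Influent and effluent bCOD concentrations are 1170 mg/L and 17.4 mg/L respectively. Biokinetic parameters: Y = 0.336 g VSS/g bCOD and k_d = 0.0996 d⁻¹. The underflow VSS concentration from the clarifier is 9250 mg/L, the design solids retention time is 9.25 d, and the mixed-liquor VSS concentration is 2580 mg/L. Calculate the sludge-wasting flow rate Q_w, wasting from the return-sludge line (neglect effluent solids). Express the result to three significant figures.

From the SRT design equation V = Y Q (S₀−S) θ_c / [X (1 + k_d θ_c)] = 0.336 × 551 × (1170 − 17.4) × 9.25 / [2580 × (1 + 0.0996 × 9.25)] = 1.97×10^6 / 4957 = 398.2 m³.
Q_w = (V·X)/(θ_c X_r) = 398.2 × 2580 / (9.25 × 9250) = 12.01 m³/d.

Q_w ≈ 12.0 m³/d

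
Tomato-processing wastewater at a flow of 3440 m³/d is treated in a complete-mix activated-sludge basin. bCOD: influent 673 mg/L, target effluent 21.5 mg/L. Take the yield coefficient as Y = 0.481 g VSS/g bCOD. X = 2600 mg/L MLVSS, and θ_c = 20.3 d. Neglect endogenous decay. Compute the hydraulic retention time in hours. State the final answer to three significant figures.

V·X = Y·Q·ΔS·θ_c gives V = 0.481 × 3440 × (673 − 21.5) × 20.3 / 2600 = 8417 m³.
Hydraulic retention time τ = V/Q = 8417 / 3440 = 2.447 d = 58.72 h.

τ ≈ 58.7 h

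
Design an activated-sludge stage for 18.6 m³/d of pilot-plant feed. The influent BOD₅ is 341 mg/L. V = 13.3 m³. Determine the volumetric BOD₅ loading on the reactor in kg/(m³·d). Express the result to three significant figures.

Applied BOD₅ load per unit volume = Q·S₀/V = (18.6 × 341/1000)/13.30 = 0.4769 kg BOD₅·m⁻³·d⁻¹.

L_v ≈ 0.477 kg BOD₅/(m³·d)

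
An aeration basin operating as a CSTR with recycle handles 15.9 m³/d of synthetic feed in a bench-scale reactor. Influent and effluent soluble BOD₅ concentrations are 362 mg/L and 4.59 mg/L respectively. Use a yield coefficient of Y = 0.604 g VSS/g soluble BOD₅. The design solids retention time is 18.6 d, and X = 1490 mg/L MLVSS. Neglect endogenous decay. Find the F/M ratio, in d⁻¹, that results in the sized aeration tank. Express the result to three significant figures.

With k_d = 0 the design equation reduces to V = Y Q (S₀−S) θ_c / X = 0.604 × 15.9 × (362 − 4.59) × 18.6 / 1490 = 42.85 m³.
Food-to-microorganism ratio F/M = Q S₀ / (V X) = 15.9 × 362 / (42.85 × 1490) = 0.09016 d⁻¹.

F/M ≈ 0.0902 d⁻¹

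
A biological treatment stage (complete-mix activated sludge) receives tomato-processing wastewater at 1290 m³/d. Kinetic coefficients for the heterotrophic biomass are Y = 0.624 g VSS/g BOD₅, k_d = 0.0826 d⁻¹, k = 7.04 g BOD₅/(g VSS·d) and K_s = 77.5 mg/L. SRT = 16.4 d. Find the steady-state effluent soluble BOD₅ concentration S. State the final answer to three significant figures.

S ≈ 2.62 mg/L

From the Monod/SRT balance for a CMAS, S = K_s·(1+k_d θ_c)/[θ_c·(Y k − k_d) − 1] = 77.5 × (1 + 0.0826 × 16.4) / [16.4 × (0.624 × 7.04 − 0.0826) − 1] = 182.5 / 69.69 = 2.619 mg/L.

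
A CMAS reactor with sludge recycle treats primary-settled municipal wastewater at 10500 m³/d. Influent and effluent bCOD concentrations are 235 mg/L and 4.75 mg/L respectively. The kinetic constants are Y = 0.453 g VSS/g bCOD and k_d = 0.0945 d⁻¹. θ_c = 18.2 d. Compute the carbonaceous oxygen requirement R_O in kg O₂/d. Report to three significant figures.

Y_obs = Y / (1 + k_d θ_c) = 0.453 / (1 + 0.0945 × 18.2) = 0.453 / 2.720 = 0.1666.
Substrate removed = Q·(S₀ − S) = 10500 m³/d × (235 − 4.75) g/m³ = 2.42×10^6 g/d = 2418 kg/d.
P_X = Y_obs·Q·(S₀ − S) = 0.1666 × 2418 = 402.7 kg VSS/d.
R_O = Q·ΔS − 1.42 P_X = 2418 − 571.8 = 1846 kg O₂/d.

R_O ≈ 1850 kg O₂/d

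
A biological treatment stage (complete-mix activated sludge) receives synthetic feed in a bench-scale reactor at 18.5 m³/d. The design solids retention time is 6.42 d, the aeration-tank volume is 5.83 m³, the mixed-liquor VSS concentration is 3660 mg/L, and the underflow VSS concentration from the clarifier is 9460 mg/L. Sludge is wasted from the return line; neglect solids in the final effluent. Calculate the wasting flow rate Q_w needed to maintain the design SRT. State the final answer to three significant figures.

Q_w ≈ 0.351 m³/d

θ_c = V·X/(Q_w·X_r) when wasting from the recycle, so Q_w = V·X/(θ_c·X_r) = 5.830 × 3660 / (6.42 × 9460) = 0.3513 m³/d.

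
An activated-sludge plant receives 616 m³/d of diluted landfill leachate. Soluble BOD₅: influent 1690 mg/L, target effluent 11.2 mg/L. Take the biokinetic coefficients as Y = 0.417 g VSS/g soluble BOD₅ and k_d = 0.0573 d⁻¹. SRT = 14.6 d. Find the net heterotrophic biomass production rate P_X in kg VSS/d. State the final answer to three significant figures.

The observed yield is Y_obs = Y/(1 + k_d·θ_c) = 0.417 / (1 + 0.0573 × 14.6) = 0.417 / 1.837 = 0.2271 g VSS per g soluble BOD₅ removed.
Mass of soluble BOD₅ removed per day: Q(S₀ − S) = 616 × 1679 g/m³ = 1034 kg/d.
Net biomass production P_X = Y_obs × Q·(S₀ − S) = 0.2271 × 1034 = 234.8 kg VSS/d.

P_X ≈ 235 kg VSS/d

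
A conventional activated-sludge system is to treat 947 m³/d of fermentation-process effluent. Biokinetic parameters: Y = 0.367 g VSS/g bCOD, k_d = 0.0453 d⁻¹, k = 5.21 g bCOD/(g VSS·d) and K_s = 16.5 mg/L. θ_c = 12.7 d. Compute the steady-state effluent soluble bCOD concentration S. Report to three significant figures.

For a completely mixed reactor with recycle the Lawrence–McCarty relation gives S = K_s·(1 + k_d·θ_c) / [θ_c·(Y·k − k_d) − 1] = 16.5 × (1 + 0.0453 × 12.7) / [12.7 × (0.367 × 5.21 − 0.0453) − 1] = 25.99 / 22.71 = 1.145 mg/L.

S ≈ 1.14 mg/L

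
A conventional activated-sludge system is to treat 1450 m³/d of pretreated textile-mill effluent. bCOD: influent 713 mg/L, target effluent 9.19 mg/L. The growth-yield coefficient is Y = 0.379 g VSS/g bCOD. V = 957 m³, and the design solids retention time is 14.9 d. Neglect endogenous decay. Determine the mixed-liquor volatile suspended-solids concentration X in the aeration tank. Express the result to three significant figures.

Without decay, X = Y Q (S₀−S) θ_c / V = 0.379 × 1450 × (713 − 9.19) × 14.9 / 957 = 6022 mg/L.

X ≈ 6020 mg/L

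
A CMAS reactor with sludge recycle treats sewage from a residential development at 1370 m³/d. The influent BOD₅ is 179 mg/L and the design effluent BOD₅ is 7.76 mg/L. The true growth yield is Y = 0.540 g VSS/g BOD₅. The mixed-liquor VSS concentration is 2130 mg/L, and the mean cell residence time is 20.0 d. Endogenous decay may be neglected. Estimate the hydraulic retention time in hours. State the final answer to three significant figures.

With k_d = 0 the design equation reduces to V = Y Q (S₀−S) θ_c / X = 0.540 × 1370 × (179 − 7.76) × 20.0 / 2130 = 1190 m³.
HRT = V/Q = 1190 m³ / 1370 m³·d⁻¹ = 0.8683 d × 24 = 20.84 h.

τ ≈ 20.8 h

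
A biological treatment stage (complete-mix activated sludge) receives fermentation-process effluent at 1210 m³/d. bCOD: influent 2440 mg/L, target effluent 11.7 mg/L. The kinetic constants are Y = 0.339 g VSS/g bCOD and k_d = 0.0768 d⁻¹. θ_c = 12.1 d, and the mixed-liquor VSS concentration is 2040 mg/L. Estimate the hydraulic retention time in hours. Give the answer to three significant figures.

From the SRT design equation V = Y Q (S₀−S) θ_c / [X (1 + k_d θ_c)] = 0.339 × 1210 × (2440 − 11.7) × 12.1 / [2040 × (1 + 0.0768 × 12.1)] = 1.21×10^7 / 3936 = 3062 m³.
τ = V/Q = 3062/1210 = 2.531 d, or 60.74 h.

τ ≈ 60.7 h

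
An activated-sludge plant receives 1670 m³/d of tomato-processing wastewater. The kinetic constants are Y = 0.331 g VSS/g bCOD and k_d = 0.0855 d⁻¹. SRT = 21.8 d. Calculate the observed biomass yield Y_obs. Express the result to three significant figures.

Y_obs ≈ 0.116 g VSS/g bCOD

Observed yield with endogenous decay: Y_obs = Y / (1 + k_d·θ_c) = 0.331 / (1 + 0.0855 × 21.8) = 0.331 / 2.864 = 0.1156 g VSS/g bCOD.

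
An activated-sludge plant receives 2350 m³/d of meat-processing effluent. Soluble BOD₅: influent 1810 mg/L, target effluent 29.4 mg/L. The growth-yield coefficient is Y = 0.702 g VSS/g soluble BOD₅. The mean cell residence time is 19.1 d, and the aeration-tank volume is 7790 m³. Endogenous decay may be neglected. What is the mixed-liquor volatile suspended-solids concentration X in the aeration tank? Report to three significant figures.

Without decay, X = Y Q (S₀−S) θ_c / V = 0.702 × 2350 × (1810 − 29.4) × 19.1 / 7790 = 7202 mg/L.

X ≈ 7200 mg/L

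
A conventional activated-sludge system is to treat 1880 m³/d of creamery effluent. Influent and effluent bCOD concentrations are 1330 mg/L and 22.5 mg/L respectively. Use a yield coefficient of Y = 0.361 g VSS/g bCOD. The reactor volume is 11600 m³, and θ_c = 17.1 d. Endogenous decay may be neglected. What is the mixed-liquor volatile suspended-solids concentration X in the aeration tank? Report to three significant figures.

X ≈ 1310 mg/L

X = Y·Q·ΔS·θ_c / V = 0.361 × 1880 × (1330 − 22.5) × 17.1 / 11600 = 1308 mg/L.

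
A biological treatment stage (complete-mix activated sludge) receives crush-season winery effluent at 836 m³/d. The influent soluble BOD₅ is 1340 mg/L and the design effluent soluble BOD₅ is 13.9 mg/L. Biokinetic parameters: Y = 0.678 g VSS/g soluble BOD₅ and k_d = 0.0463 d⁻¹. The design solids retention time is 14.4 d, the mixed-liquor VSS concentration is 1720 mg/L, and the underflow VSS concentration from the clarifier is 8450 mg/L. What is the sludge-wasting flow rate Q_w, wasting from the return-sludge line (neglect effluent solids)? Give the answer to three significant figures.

From the SRT design equation V = Y Q (S₀−S) θ_c / [X (1 + k_d θ_c)] = 0.678 × 836 × (1340 − 13.9) × 14.4 / [1720 × (1 + 0.0463 × 14.4)] = 1.08×10^7 / 2867 = 3776 m³.
Wasting from the return line (neglecting effluent solids): Q_w = V·X / (θ_c·X_r) = 3776 × 1720 / (14.4 × 8450) = 53.37 m³/d.

Q_w ≈ 53.4 m³/d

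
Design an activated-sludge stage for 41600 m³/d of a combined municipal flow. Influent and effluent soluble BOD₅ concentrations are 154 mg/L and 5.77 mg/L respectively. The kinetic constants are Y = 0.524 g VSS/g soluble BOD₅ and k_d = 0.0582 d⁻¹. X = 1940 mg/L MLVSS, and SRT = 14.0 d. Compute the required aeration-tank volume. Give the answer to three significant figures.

From the SRT design equation V = Y Q (S₀−S) θ_c / [X (1 + k_d θ_c)] = 0.524 × 41600 × (154 − 5.77) × 14.0 / [1940 × (1 + 0.0582 × 14.0)] = 4.52×10^7 / 3521 = 12849 m³.

V ≈ 12800 m³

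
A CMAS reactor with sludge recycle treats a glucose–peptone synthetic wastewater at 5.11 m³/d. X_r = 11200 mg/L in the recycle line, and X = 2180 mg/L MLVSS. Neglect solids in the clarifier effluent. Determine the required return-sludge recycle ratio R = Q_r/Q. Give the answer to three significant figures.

Solids balance on the clarifier gives (1+R)X = R·X_r, so R = X/(X_r − X) = 2180 / (11200 − 2180) = 0.2417.

R ≈ 0.242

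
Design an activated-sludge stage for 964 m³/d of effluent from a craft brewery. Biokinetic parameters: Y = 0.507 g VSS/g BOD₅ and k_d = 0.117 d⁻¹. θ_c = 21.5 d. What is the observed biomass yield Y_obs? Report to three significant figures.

The observed yield is Y_obs = Y/(1 + k_d·θ_c) = 0.507 / (1 + 0.117 × 21.5) = 0.507 / 3.516 = 0.1442 g VSS per g BOD₅ removed.

Y_obs ≈ 0.144 g VSS/g BOD₅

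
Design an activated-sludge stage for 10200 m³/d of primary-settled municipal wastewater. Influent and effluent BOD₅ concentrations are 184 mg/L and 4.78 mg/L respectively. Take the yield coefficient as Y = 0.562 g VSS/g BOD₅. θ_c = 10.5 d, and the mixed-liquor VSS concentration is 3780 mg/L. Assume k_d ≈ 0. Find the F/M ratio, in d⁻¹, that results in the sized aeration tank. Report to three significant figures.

F/M ≈ 0.174 d⁻¹

With k_d = 0 the design equation reduces to V = Y Q (S₀−S) θ_c / X = 0.562 × 10200 × (184 − 4.78) × 10.5 / 3780 = 2854 m³.
F/M = Q·S₀ / (V·X) = 10200 × 184 / (2854 × 3780) = 0.1740 g BOD₅·(g VSS·d)⁻¹.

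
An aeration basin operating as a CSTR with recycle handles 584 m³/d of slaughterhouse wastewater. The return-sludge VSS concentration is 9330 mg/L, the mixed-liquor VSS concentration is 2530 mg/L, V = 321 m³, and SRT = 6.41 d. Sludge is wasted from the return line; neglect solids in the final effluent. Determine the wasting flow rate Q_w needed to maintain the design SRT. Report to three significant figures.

θ_c = V·X/(Q_w·X_r) when wasting from the recycle, so Q_w = V·X/(θ_c·X_r) = 321.0 × 2530 / (6.41 × 9330) = 13.58 m³/d.

Q_w ≈ 13.6 m³/d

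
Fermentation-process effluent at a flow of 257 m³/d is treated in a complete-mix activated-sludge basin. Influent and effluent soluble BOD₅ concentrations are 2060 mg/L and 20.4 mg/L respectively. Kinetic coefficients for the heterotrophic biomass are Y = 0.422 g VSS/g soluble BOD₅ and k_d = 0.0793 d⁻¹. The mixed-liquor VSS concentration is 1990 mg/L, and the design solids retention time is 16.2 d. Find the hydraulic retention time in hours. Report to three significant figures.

τ ≈ 73.6 h

Steady-state biomass mass balance: V·X·(1 + k_d·θ_c) = Y·Q·(S₀ − S)·θ_c, so V = 0.422 × 257 × (2060 − 20.4) × 16.2 / [1990 × (1 + 0.0793 × 16.2)] = 3.58×10^6 / 4546 = 788.2 m³.
τ = V/Q = 788.2/257 = 3.067 d, or 73.61 h.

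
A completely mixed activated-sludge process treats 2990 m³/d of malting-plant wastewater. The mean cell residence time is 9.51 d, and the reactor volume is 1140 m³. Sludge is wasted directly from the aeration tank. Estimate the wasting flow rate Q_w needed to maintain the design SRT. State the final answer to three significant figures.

Q_w ≈ 120 m³/d

With mixed-liquor wasting, θ_c = V/Q_w, so Q_w = V/θ_c = 1140/9.51 = 119.9 m³/d.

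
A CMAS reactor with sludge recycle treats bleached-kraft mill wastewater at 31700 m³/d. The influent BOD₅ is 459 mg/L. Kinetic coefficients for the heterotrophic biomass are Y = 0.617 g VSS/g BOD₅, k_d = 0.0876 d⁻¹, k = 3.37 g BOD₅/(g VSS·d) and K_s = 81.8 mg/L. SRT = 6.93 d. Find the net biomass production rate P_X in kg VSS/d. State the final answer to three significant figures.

From the Monod/SRT balance for a CMAS, S = K_s·(1+k_d θ_c)/[θ_c·(Y k − k_d) − 1] = 81.8 × (1 + 0.0876 × 6.93) / [6.93 × (0.617 × 3.37 − 0.0876) − 1] = 131.5 / 12.80 = 10.27 mg/L.
Observed yield with endogenous decay: Y_obs = Y / (1 + k_d·θ_c) = 0.617 / (1 + 0.0876 × 6.93) = 0.617 / 1.607 = 0.3839 g VSS/g BOD₅.
Mass of BOD₅ removed per day: Q(S₀ − S) = 31700 × 448.7 g/m³ = 14224 kg/d.
Net biomass production P_X = Y_obs × Q·(S₀ − S) = 0.3839 × 14224 = 5461 kg VSS/d.

P_X ≈ 5460 kg VSS/d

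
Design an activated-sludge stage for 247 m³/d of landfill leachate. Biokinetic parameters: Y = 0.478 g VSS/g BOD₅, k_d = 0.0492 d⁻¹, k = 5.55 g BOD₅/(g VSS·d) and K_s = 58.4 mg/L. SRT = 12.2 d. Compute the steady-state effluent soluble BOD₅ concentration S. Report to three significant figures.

S ≈ 3.04 mg/L

For a completely mixed reactor with recycle the Lawrence–McCarty relation gives S = K_s·(1 + k_d·θ_c) / [θ_c·(Y·k − k_d) − 1] = 58.4 × (1 + 0.0492 × 12.2) / [12.2 × (0.478 × 5.55 − 0.0492) − 1] = 93.45 / 30.77 = 3.038 mg/L.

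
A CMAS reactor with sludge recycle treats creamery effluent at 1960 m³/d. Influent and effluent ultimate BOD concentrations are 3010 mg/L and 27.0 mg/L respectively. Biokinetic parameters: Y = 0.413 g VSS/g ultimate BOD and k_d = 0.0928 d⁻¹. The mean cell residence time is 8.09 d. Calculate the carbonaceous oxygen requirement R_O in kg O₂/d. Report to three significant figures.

R_O ≈ 3890 kg O₂/d

The observed yield is Y_obs = Y/(1 + k_d·θ_c) = 0.413 / (1 + 0.0928 × 8.09) = 0.413 / 1.751 = 0.2359 g VSS per g ultimate BOD removed.
Q·(S₀ − S) = 1960 × (3010 − 27.0) × 10⁻³ = 5847 kg/d removed.
P_X = Y_obs·Q·(S₀ − S) = 0.2359 × 5847 = 1379 kg VSS/d.
R_O = Q·ΔS − 1.42 P_X = 5847 − 1958 = 3888 kg O₂/d.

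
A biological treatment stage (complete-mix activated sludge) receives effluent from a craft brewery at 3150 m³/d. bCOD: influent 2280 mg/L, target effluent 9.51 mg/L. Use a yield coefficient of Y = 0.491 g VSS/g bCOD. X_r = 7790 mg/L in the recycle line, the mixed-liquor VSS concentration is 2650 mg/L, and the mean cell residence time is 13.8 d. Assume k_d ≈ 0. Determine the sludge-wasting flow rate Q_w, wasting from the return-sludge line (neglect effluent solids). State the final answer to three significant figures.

Q_w ≈ 451 m³/d

V·X = Y·Q·ΔS·θ_c gives V = 0.491 × 3150 × (2280 − 9.51) × 13.8 / 2650 = 18287 m³.
θ_c = V·X/(Q_w·X_r) when wasting from the recycle, so Q_w = V·X/(θ_c·X_r) = 18287 × 2650 / (13.8 × 7790) = 450.8 m³/d.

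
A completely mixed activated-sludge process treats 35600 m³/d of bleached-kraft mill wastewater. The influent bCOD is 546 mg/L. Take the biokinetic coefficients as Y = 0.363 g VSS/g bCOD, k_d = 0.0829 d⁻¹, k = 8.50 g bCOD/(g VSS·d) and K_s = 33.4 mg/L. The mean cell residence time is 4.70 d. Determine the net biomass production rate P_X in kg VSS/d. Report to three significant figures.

P_X ≈ 5040 kg VSS/d

Effluent substrate depends only on kinetics and SRT: S = K_s(1 + k_d θ_c) / [θ_c(Yk − k_d) − 1] = 33.4 × (1 + 0.0829 × 4.70) / [4.70 × (0.363 × 8.50 − 0.0829) − 1] = 46.41 / 13.11 = 3.540 mg/L.
Correct the yield for decay: Y_obs = Y/(1 + k_d θ_c) = 0.363 / (1 + 0.0829 × 4.70) = 0.363 / 1.390 = 0.2612.
Substrate removed = Q·(S₀ − S) = 35600 m³/d × (546 − 3.54) g/m³ = 1.93×10^7 g/d = 19312 kg/d.
Biomass produced: P_X = Y_obs·Q·ΔS = 0.2612 × 19312 ≈ 5045 kg VSS/d.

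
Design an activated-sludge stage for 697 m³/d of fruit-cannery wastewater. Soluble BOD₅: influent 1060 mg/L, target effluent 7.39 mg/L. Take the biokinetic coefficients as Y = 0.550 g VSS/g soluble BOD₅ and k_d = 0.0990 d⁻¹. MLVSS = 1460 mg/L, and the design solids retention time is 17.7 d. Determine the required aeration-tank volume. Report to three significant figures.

Rearranging the biomass balance for a CMAS with decay, V = Y·Q·ΔS·θ_c / [X·(1+k_d θ_c)] = 0.550 × 697 × (1060 − 7.39) × 17.7 / [1460 × (1 + 0.0990 × 17.7)] = 7.14×10^6 / 4018 = 1777 m³.

V ≈ 1780 m³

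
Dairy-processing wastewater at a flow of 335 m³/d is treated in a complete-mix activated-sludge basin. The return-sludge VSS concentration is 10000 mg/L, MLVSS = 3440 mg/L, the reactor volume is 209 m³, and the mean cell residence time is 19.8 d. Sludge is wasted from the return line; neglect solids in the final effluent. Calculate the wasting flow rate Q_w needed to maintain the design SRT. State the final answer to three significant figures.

θ_c = V·X/(Q_w·X_r) when wasting from the recycle, so Q_w = V·X/(θ_c·X_r) = 209.0 × 3440 / (19.8 × 10000) = 3.631 m³/d.

Q_w ≈ 3.63 m³/d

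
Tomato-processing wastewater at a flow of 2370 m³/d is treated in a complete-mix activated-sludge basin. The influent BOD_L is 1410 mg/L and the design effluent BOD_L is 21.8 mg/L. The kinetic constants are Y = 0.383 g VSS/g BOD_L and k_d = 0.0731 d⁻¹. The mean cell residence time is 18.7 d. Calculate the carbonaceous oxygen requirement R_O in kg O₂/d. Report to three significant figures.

The observed yield is Y_obs = Y/(1 + k_d·θ_c) = 0.383 / (1 + 0.0731 × 18.7) = 0.383 / 2.367 = 0.1618 g VSS per g BOD_L removed.
ΔS = 1410 − 21.8 = 1388 mg/L, so the substrate removal rate is 2370 × 1388/1000 = 3290 kg BOD_L/d.
Biomass synthesised: P_X = Y_obs × 3290 = 532.4 kg VSS/d.
R_O = Q·ΔS − 1.42 P_X = 3290 − 756.0 = 2534 kg O₂/d.

R_O ≈ 2530 kg O₂/d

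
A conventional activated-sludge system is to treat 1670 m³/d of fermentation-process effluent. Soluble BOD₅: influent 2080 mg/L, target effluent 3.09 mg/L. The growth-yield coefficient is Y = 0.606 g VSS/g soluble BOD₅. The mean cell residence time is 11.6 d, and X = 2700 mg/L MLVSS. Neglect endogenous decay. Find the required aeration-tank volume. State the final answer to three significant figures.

Biomass mass balance (decay neglected): V·X = Y·Q·(S₀ − S)·θ_c, so V = 0.606 × 1670 × (2080 − 3.09) × 11.6 / 2700 = 9030 m³.

V ≈ 9030 m³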